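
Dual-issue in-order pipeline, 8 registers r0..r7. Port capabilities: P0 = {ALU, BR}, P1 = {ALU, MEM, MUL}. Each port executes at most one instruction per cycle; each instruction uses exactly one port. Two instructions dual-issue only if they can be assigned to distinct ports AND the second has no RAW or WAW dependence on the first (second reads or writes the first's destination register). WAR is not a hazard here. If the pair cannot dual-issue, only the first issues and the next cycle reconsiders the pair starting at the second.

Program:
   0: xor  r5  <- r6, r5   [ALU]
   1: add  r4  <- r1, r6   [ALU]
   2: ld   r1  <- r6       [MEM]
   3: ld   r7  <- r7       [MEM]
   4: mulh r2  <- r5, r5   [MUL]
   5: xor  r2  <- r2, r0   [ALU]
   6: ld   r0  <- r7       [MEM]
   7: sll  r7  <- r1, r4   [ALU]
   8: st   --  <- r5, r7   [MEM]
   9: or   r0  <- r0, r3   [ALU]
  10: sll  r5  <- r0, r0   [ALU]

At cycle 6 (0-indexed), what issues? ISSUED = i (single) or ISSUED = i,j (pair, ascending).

ISSUED = 8,9

  cy0 -> i0,i1 (xor.ALU;add.ALU) dual
  cy1 -> i2 (ld.MEM) no-port MEM/MEM
  cy2 -> i3 (ld.MEM) no-port MEM/MUL
  cy3 -> i4 (mulh.MUL) RAW+WAW r2
  cy4 -> i5,i6 (xor.ALU;ld.MEM) dual
  cy5 -> i7 (sll.ALU) RAW r7
  cy6 -> i8,i9 (st.MEM;or.ALU) dual
  cy7 -> i10 (sll.ALU) tail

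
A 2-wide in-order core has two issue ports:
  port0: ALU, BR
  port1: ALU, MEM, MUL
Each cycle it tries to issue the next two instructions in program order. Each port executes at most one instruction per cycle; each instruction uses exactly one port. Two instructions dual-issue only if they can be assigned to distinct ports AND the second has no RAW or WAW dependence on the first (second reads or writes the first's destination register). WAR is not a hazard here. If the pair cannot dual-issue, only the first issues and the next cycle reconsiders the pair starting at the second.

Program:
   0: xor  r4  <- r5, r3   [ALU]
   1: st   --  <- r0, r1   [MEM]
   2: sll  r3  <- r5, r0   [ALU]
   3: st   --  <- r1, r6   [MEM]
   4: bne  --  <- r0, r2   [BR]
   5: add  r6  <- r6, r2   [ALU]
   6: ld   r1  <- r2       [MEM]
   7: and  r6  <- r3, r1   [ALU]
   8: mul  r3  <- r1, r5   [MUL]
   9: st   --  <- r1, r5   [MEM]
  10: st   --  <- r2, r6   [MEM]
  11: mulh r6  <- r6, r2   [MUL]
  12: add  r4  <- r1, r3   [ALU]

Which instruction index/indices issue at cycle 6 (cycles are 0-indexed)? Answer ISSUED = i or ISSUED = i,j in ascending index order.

ISSUED = 10

  cy0 -> i0,i1 (xor st) 2-wide
  cy1 -> i2,i3 (sll st) 2-wide
  cy2 -> i4,i5 (bne add) 2-wide
  cy3 -> i6 (ld) RAW r1
  cy4 -> i7,i8 (and mul) 2-wide
  cy5 -> i9 (st) no-port MEM/MEM
  cy6 -> i10 (st) no-port MEM/MUL
  cy7 -> i11,i12 (mulh add) 2-wide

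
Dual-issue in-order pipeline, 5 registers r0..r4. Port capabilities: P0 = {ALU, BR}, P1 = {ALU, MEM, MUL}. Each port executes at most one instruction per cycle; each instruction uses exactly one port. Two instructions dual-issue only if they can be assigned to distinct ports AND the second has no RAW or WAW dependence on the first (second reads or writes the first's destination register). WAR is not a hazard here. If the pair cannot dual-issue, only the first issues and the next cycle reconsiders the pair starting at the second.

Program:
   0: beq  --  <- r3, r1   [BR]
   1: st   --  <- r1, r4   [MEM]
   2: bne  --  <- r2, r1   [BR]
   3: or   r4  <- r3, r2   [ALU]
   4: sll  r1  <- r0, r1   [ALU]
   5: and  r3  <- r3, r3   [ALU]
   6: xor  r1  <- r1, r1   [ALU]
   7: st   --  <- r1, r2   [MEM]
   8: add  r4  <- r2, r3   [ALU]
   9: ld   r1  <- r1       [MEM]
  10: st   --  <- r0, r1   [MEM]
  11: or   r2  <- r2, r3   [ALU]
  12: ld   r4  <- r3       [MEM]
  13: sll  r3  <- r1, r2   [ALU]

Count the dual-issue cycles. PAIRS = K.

PAIRS = 6

t=0 i0&i1:beq+st ; pair
t=1 i2&i3:bne+or ; pair
t=2 i4&i5:sll+and ; pair
t=3 i6:xor ; RAW r1
t=4 i7&i8:st+add ; pair
t=5 i9:ld ; no-port MEM/MEM
t=6 i10&i11:st+or ; pair
t=7 i12&i13:ld+sll ; pair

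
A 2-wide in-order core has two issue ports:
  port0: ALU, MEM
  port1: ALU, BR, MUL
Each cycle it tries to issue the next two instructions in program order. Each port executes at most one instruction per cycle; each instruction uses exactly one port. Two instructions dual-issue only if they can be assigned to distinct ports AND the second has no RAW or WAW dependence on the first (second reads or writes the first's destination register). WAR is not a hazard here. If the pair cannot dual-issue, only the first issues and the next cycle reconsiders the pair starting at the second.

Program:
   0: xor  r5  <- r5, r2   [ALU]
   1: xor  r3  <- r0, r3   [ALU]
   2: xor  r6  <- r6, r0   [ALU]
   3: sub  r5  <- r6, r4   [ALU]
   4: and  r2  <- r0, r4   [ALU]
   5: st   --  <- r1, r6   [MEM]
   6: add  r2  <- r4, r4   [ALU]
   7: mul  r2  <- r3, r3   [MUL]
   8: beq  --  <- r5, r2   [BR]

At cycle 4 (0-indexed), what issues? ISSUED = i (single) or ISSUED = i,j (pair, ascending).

ISSUED = 7

0. xor.ALU xor.ALU @i0+i1  | pair
1. xor.ALU @i2  | RAW r6
2. sub.ALU and.ALU @i3+i4  | pair
3. st.MEM add.ALU @i5+i6  | pair
4. mul.MUL @i7  | no-port MUL/BR
5. beq.BR @i8  | tail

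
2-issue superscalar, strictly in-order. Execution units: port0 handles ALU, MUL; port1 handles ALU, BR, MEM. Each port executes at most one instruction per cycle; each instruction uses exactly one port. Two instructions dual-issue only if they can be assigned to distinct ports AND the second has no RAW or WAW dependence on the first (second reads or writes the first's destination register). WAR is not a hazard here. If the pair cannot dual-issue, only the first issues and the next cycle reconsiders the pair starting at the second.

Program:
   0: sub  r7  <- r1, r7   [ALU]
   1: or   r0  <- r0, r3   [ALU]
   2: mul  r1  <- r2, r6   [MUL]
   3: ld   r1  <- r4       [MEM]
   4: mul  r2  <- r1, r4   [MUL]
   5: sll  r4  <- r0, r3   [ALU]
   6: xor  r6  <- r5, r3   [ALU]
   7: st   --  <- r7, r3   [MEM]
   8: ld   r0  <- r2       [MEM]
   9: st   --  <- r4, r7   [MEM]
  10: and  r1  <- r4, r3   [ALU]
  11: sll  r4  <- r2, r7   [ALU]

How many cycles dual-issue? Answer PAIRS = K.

PAIRS = 4

  cy0 -> i0/i1 (sub;or) dual
  cy1 -> i2 (mul) WAW r1
  cy2 -> i3 (ld) RAW r1
  cy3 -> i4/i5 (mul;sll) dual
  cy4 -> i6/i7 (xor;st) dual
  cy5 -> i8 (ld) no-port MEM/MEM
  cy6 -> i9/i10 (st;and) dual
  cy7 -> i11 (sll) tail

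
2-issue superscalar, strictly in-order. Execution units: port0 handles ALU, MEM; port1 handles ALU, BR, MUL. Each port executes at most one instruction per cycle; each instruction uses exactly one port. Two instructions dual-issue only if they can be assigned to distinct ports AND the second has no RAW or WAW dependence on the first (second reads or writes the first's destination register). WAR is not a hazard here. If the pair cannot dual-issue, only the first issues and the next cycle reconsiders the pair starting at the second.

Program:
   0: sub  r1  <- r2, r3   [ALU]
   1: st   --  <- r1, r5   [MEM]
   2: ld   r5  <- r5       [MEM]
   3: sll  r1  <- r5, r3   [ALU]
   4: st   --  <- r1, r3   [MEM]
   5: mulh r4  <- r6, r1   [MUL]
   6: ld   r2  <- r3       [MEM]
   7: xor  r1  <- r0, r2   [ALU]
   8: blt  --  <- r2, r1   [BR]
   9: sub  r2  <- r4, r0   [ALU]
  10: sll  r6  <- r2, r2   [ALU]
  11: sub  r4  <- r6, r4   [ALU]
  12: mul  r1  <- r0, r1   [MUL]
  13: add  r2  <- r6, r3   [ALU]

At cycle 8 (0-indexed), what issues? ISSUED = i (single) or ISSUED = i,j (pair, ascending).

0. sub.ALU @i0  | RAW r1
1. st.MEM @i1  | no-port MEM/MEM
2. ld.MEM @i2  | RAW r5
3. sll.ALU @i3  | RAW r1
4. st.MEM;mulh.MUL @i4,i5  | dual
5. ld.MEM @i6  | RAW r2
6. xor.ALU @i7  | RAW r1
7. blt.BR;sub.ALU @i8,i9  | dual
8. sll.ALU @i10  | RAW r6
9. sub.ALU;mul.MUL @i11,i12  | dual
10. add.ALU @i13  | tail

ISSUED = 10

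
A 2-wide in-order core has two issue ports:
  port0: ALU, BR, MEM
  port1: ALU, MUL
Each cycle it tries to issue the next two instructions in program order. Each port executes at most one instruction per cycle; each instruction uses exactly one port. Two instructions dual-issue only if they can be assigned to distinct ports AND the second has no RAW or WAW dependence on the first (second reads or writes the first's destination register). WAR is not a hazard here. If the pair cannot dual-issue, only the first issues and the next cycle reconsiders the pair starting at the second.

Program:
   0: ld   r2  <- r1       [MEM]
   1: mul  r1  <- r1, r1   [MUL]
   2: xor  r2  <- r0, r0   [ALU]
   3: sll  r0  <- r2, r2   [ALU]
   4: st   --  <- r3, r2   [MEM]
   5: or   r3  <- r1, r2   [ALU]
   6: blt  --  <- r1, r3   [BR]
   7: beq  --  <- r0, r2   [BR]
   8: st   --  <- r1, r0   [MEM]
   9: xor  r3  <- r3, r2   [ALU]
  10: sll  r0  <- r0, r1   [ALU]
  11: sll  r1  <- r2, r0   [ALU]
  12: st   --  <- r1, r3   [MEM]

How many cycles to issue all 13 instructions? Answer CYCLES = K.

CYCLES = 10

[0] i0/i1  ld/mul  -- 2-wide
[1] i2  xor  -- RAW r2
[2] i3/i4  sll/st  -- 2-wide
[3] i5  or  -- RAW r3
[4] i6  blt  -- no-port BR/BR
[5] i7  beq  -- no-port BR/MEM
[6] i8/i9  st/xor  -- 2-wide
[7] i10  sll  -- RAW r0
[8] i11  sll  -- RAW r1
[9] i12  st  -- tail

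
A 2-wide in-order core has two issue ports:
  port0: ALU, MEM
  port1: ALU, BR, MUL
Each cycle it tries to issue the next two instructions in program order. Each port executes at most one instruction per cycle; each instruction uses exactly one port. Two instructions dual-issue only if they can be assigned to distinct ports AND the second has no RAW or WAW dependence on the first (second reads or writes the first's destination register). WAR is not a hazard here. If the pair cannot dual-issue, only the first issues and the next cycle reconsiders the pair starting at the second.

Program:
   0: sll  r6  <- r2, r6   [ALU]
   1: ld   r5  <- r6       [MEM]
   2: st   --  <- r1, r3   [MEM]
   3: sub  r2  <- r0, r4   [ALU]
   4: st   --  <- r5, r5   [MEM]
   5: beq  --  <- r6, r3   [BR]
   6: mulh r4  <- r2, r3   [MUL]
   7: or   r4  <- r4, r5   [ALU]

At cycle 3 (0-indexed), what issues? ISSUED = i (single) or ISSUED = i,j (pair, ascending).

ISSUED = 4,5

  cy0 -> i0 (sll) RAW r6
  cy1 -> i1 (ld) no-port MEM/MEM
  cy2 -> i2&i3 (st+sub) pair
  cy3 -> i4&i5 (st+beq) pair
  cy4 -> i6 (mulh) RAW+WAW r4
  cy5 -> i7 (or) tail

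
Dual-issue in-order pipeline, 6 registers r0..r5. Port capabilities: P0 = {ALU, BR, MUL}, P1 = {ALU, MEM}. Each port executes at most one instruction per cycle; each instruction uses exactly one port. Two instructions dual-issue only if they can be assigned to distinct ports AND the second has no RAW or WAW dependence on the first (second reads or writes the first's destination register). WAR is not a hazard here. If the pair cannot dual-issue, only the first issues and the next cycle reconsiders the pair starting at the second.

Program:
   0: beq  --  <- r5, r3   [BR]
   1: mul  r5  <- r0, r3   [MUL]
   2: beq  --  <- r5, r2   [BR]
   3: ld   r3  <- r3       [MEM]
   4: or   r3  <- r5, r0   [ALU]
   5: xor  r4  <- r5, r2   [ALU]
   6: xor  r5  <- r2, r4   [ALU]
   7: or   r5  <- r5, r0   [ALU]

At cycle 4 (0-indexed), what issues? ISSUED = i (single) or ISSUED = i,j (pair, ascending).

[0] i0  beq  -- no-port BR/MUL
[1] i1  mul  -- no-port MUL/BR
[2] i2/i3  beq/ld  -- dual
[3] i4/i5  or/xor  -- dual
[4] i6  xor  -- RAW+WAW r5
[5] i7  or  -- tail

ISSUED = 6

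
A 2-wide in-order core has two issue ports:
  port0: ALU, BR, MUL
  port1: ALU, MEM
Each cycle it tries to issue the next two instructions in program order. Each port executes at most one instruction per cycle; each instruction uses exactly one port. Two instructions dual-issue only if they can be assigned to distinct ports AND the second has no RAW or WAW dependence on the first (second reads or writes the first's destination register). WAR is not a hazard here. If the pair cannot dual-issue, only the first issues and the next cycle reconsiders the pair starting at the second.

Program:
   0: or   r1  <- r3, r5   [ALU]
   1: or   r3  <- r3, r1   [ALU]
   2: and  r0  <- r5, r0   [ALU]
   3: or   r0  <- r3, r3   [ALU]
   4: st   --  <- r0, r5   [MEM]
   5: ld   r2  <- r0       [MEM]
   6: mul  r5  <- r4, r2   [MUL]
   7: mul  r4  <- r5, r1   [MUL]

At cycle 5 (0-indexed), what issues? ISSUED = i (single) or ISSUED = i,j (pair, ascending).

0. or.ALU @i0  | RAW r1
1. or.ALU/and.ALU @i1/i2  | 2-wide
2. or.ALU @i3  | RAW r0
3. st.MEM @i4  | no-port MEM/MEM
4. ld.MEM @i5  | RAW r2
5. mul.MUL @i6  | no-port MUL/MUL
6. mul.MUL @i7  | tail

ISSUED = 6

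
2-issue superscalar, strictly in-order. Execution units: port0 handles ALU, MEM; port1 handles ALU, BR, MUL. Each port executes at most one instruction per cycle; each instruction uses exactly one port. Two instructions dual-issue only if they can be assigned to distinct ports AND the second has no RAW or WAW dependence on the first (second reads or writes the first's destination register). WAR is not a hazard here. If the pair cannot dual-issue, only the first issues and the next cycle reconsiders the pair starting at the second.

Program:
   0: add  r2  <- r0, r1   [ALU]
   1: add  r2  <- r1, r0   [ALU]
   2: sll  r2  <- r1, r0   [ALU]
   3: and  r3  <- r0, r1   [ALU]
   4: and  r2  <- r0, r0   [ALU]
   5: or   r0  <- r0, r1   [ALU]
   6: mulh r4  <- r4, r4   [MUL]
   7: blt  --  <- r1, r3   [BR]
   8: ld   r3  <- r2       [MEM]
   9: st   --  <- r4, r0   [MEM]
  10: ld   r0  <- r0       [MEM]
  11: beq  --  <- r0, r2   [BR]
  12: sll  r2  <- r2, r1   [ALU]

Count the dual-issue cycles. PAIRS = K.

  cy0 -> i0 (add) WAW r2
  cy1 -> i1 (add) WAW r2
  cy2 -> i2/i3 (sll and) 2-wide
  cy3 -> i4/i5 (and or) 2-wide
  cy4 -> i6 (mulh) no-port MUL/BR
  cy5 -> i7/i8 (blt ld) 2-wide
  cy6 -> i9 (st) no-port MEM/MEM
  cy7 -> i10 (ld) RAW r0
  cy8 -> i11/i12 (beq sll) 2-wide

PAIRS = 4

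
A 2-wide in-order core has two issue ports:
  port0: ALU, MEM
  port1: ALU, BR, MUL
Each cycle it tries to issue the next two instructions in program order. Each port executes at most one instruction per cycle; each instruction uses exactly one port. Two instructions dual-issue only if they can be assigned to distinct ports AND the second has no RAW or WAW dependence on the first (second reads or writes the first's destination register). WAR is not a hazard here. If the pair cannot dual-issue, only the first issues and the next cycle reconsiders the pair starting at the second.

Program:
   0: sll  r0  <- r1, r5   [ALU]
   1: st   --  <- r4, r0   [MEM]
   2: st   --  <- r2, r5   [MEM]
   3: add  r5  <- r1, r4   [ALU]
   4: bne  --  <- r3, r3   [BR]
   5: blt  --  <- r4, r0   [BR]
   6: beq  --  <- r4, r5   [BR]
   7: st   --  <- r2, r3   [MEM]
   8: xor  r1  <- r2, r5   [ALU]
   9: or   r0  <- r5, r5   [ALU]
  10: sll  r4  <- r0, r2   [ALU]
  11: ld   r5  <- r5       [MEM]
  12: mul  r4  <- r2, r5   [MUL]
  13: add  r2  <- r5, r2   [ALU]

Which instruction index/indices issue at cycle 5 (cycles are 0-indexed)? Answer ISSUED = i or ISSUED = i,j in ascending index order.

ISSUED = 6,7

  cy0 -> i0 (sll) RAW r0
  cy1 -> i1 (st) no-port MEM/MEM
  cy2 -> i2+i3 (st add) 2-wide
  cy3 -> i4 (bne) no-port BR/BR
  cy4 -> i5 (blt) no-port BR/BR
  cy5 -> i6+i7 (beq st) 2-wide
  cy6 -> i8+i9 (xor or) 2-wide
  cy7 -> i10+i11 (sll ld) 2-wide
  cy8 -> i12+i13 (mul add) 2-wide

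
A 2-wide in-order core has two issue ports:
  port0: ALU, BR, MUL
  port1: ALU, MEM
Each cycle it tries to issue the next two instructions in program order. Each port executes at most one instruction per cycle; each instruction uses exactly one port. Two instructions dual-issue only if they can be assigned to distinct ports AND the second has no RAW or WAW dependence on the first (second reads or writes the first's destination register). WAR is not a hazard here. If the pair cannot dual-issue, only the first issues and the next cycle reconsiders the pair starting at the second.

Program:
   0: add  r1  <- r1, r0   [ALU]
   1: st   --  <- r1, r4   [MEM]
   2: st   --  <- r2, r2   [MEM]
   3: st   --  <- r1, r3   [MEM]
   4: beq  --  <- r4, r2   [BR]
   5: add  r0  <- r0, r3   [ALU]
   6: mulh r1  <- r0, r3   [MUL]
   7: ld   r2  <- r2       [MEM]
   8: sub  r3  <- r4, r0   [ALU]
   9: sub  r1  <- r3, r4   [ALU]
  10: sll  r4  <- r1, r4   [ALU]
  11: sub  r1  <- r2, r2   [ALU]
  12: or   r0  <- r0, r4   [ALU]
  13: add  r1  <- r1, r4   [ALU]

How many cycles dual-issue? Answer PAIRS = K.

c0: i0 add.ALU  RAW r1
c1: i1 st.MEM  no-port MEM/MEM
c2: i2 st.MEM  no-port MEM/MEM
c3: i3/i4 st.MEM beq.BR  2-wide
c4: i5 add.ALU  RAW r0
c5: i6/i7 mulh.MUL ld.MEM  2-wide
c6: i8 sub.ALU  RAW r3
c7: i9 sub.ALU  RAW r1
c8: i10/i11 sll.ALU sub.ALU  2-wide
c9: i12/i13 or.ALU add.ALU  2-wide

PAIRS = 4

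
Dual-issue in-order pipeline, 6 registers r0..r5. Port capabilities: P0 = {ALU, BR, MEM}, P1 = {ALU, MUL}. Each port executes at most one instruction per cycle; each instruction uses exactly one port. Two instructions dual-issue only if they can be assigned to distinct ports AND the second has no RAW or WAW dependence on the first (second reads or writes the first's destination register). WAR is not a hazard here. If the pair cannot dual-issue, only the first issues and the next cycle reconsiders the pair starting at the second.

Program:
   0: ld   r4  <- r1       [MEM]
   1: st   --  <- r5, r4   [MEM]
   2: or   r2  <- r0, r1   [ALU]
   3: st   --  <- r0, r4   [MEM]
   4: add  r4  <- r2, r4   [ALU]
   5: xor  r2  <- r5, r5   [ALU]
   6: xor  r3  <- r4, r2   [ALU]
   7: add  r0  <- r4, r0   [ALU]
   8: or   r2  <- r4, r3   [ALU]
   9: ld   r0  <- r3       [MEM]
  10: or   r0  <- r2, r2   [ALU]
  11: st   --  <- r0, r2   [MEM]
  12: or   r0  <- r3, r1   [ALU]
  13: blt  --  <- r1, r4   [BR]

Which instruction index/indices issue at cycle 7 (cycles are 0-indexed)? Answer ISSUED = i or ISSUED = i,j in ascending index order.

ISSUED = 11,12

t=0 i0:ld.MEM ; no-port MEM/MEM
t=1 i1,i2:st.MEM;or.ALU ; 2-wide
t=2 i3,i4:st.MEM;add.ALU ; 2-wide
t=3 i5:xor.ALU ; RAW r2
t=4 i6,i7:xor.ALU;add.ALU ; 2-wide
t=5 i8,i9:or.ALU;ld.MEM ; 2-wide
t=6 i10:or.ALU ; RAW r0
t=7 i11,i12:st.MEM;or.ALU ; 2-wide
t=8 i13:blt.BR ; tail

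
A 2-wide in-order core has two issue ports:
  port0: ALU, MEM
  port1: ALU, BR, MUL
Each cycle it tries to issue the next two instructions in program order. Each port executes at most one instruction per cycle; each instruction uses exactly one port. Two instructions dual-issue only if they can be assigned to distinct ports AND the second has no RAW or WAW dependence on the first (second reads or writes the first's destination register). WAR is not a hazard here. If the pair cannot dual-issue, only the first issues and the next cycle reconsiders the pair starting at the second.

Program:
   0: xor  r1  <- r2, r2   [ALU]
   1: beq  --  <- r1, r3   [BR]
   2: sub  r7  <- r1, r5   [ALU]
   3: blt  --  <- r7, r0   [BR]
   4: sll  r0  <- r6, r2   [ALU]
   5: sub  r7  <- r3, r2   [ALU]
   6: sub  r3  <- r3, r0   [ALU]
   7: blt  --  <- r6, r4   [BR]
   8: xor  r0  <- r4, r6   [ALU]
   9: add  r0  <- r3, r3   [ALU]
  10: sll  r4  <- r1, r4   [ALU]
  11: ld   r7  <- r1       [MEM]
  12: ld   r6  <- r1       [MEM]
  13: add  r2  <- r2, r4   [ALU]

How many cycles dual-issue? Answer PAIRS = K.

PAIRS = 6

0. xor @i0  | RAW r1
1. beq sub @i1+i2  | 2-wide
2. blt sll @i3+i4  | 2-wide
3. sub sub @i5+i6  | 2-wide
4. blt xor @i7+i8  | 2-wide
5. add sll @i9+i10  | 2-wide
6. ld @i11  | no-port MEM/MEM
7. ld add @i12+i13  | 2-wide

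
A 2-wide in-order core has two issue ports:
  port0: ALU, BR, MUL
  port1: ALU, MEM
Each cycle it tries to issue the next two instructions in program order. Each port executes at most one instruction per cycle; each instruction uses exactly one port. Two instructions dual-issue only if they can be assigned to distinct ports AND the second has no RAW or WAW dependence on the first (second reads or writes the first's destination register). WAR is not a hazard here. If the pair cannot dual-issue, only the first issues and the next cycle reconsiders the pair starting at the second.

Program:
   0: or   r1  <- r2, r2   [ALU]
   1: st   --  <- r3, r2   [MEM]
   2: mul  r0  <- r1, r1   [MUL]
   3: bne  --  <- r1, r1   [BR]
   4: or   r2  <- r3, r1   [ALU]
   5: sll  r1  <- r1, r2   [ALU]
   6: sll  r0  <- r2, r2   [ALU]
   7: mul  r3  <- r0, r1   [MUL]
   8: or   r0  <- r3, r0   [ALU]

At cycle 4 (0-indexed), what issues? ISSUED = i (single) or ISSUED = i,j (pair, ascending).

[0] i0+i1  or.ALU+st.MEM  -- 2-wide
[1] i2  mul.MUL  -- no-port MUL/BR
[2] i3+i4  bne.BR+or.ALU  -- 2-wide
[3] i5+i6  sll.ALU+sll.ALU  -- 2-wide
[4] i7  mul.MUL  -- RAW r3
[5] i8  or.ALU  -- tail

ISSUED = 7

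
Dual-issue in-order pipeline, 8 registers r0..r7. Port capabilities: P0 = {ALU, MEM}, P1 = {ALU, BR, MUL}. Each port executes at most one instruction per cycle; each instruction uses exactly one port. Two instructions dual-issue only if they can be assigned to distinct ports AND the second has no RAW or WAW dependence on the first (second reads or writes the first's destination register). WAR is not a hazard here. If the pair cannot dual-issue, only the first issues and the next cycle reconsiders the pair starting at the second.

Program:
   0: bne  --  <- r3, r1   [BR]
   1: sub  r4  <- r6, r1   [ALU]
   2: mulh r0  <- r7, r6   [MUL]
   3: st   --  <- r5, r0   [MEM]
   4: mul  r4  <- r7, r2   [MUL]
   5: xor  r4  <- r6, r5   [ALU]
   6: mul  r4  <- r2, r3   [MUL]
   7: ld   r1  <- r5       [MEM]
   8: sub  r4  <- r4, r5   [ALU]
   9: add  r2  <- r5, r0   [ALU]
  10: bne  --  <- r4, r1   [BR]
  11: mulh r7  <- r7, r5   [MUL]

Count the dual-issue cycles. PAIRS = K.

c0: i0,i1 bne;sub  pair
c1: i2 mulh  RAW r0
c2: i3,i4 st;mul  pair
c3: i5 xor  WAW r4
c4: i6,i7 mul;ld  pair
c5: i8,i9 sub;add  pair
c6: i10 bne  no-port BR/MUL
c7: i11 mulh  tail

PAIRS = 4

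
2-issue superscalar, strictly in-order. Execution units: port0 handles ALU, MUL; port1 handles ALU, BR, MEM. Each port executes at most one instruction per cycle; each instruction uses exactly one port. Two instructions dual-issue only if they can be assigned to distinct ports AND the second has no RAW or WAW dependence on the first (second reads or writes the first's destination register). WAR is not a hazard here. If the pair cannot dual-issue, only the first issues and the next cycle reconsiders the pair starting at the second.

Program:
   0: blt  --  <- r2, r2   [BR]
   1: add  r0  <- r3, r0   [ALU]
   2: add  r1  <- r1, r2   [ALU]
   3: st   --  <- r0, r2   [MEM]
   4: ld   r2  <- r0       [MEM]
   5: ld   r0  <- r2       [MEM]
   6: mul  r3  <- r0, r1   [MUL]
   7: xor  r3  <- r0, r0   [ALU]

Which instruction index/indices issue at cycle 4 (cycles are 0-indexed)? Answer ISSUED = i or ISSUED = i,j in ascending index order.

ISSUED = 6

c0: i0&i1 blt+add  dual
c1: i2&i3 add+st  dual
c2: i4 ld  no-port MEM/MEM
c3: i5 ld  RAW r0
c4: i6 mul  WAW r3
c5: i7 xor  tail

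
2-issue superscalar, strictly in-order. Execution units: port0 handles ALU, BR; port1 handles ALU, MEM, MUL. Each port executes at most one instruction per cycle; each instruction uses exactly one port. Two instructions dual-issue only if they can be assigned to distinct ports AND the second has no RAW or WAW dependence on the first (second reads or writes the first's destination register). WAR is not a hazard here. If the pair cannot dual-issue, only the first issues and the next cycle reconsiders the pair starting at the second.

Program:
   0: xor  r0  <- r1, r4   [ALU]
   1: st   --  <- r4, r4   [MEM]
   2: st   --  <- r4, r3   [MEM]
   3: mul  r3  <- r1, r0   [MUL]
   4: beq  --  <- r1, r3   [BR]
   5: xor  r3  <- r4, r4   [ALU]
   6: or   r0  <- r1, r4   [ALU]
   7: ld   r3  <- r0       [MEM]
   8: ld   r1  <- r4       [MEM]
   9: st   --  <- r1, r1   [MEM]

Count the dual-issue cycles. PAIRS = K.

#0 head=0: xor.ALU st.MEM i0,i1 dual
#1 head=2: st.MEM i2 no-port MEM/MUL
#2 head=3: mul.MUL i3 RAW r3
#3 head=4: beq.BR xor.ALU i4,i5 dual
#4 head=6: or.ALU i6 RAW r0
#5 head=7: ld.MEM i7 no-port MEM/MEM
#6 head=8: ld.MEM i8 no-port MEM/MEM
#7 head=9: st.MEM i9 tail

PAIRS = 2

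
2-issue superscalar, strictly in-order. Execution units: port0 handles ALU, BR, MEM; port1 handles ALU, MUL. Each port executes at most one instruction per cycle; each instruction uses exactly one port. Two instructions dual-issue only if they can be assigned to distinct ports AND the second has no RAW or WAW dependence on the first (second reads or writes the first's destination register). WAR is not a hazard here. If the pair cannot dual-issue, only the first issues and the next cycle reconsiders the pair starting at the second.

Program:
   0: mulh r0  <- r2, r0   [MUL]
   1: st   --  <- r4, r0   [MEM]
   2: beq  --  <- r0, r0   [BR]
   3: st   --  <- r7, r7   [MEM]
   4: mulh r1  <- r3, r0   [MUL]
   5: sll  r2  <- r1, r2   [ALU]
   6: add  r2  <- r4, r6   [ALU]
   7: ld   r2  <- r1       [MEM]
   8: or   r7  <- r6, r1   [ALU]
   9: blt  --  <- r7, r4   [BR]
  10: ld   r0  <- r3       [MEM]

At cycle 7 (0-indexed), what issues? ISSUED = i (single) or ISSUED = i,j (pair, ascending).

ISSUED = 9

  cy0 -> i0 (mulh.MUL) RAW r0
  cy1 -> i1 (st.MEM) no-port MEM/BR
  cy2 -> i2 (beq.BR) no-port BR/MEM
  cy3 -> i3,i4 (st.MEM;mulh.MUL) dual
  cy4 -> i5 (sll.ALU) WAW r2
  cy5 -> i6 (add.ALU) WAW r2
  cy6 -> i7,i8 (ld.MEM;or.ALU) dual
  cy7 -> i9 (blt.BR) no-port BR/MEM
  cy8 -> i10 (ld.MEM) tail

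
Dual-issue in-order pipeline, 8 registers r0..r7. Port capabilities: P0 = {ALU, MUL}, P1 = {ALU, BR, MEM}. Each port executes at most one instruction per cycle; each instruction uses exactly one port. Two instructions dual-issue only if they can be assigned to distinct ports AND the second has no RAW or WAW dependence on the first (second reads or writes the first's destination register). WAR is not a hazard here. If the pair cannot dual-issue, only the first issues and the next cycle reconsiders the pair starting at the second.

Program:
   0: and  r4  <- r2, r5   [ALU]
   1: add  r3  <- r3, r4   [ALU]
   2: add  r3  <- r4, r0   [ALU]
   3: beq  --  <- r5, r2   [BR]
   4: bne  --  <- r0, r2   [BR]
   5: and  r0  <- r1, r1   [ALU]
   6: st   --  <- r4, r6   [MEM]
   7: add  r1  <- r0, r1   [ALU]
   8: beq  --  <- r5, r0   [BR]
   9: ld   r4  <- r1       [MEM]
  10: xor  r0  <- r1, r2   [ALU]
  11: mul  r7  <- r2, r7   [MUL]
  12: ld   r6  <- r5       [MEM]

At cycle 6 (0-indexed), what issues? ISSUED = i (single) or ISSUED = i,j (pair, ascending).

ISSUED = 9,10

c0: i0 and.ALU  RAW r4
c1: i1 add.ALU  WAW r3
c2: i2+i3 add.ALU/beq.BR  pair
c3: i4+i5 bne.BR/and.ALU  pair
c4: i6+i7 st.MEM/add.ALU  pair
c5: i8 beq.BR  no-port BR/MEM
c6: i9+i10 ld.MEM/xor.ALU  pair
c7: i11+i12 mul.MUL/ld.MEM  pair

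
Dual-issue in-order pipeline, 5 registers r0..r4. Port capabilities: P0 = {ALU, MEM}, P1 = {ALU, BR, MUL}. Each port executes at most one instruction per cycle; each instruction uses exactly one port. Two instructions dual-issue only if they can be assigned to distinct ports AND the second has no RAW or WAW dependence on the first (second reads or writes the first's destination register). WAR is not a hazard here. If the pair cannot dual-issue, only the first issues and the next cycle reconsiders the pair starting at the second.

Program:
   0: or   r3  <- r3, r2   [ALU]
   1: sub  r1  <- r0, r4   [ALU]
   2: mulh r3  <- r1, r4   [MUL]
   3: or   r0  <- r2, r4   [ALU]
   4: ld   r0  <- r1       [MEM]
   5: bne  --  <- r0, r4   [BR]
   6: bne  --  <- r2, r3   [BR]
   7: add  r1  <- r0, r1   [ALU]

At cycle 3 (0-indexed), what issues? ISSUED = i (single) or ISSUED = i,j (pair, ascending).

  cy0 -> i0&i1 (or+sub) 2-wide
  cy1 -> i2&i3 (mulh+or) 2-wide
  cy2 -> i4 (ld) RAW r0
  cy3 -> i5 (bne) no-port BR/BR
  cy4 -> i6&i7 (bne+add) 2-wide

ISSUED = 5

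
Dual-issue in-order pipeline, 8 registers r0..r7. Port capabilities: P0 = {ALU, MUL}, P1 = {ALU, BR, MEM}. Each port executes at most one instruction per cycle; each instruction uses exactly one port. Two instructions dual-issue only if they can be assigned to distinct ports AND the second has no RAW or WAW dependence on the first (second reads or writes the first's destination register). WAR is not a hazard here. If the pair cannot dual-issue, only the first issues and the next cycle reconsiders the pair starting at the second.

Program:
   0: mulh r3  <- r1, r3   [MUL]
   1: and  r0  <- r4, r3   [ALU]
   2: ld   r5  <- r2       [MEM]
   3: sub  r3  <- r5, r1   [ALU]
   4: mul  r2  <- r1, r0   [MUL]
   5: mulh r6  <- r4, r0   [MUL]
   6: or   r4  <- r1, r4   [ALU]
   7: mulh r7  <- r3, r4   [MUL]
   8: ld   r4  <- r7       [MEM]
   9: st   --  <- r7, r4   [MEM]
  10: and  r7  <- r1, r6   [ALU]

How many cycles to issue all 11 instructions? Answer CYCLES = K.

c0: i0 mulh  RAW r3
c1: i1,i2 and+ld  2-wide
c2: i3,i4 sub+mul  2-wide
c3: i5,i6 mulh+or  2-wide
c4: i7 mulh  RAW r7
c5: i8 ld  no-port MEM/MEM
c6: i9,i10 st+and  2-wide

CYCLES = 7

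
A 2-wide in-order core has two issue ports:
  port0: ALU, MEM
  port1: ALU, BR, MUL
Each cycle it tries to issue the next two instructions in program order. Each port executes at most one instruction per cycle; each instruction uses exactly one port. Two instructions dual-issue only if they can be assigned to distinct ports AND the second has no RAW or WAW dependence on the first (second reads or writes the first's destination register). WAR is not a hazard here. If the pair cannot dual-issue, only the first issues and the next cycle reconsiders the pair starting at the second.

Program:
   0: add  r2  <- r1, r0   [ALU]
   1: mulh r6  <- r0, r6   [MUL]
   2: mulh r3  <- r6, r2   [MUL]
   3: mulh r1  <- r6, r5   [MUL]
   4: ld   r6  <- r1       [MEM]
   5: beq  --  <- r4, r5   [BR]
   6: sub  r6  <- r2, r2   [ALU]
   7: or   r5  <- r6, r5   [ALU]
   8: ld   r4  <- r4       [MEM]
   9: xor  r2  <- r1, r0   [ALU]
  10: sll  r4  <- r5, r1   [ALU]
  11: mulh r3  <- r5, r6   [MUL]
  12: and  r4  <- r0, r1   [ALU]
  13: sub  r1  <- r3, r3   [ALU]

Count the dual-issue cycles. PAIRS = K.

[0] i0,i1  add.ALU+mulh.MUL  -- 2-wide
[1] i2  mulh.MUL  -- no-port MUL/MUL
[2] i3  mulh.MUL  -- RAW r1
[3] i4,i5  ld.MEM+beq.BR  -- 2-wide
[4] i6  sub.ALU  -- RAW r6
[5] i7,i8  or.ALU+ld.MEM  -- 2-wide
[6] i9,i10  xor.ALU+sll.ALU  -- 2-wide
[7] i11,i12  mulh.MUL+and.ALU  -- 2-wide
[8] i13  sub.ALU  -- tail

PAIRS = 5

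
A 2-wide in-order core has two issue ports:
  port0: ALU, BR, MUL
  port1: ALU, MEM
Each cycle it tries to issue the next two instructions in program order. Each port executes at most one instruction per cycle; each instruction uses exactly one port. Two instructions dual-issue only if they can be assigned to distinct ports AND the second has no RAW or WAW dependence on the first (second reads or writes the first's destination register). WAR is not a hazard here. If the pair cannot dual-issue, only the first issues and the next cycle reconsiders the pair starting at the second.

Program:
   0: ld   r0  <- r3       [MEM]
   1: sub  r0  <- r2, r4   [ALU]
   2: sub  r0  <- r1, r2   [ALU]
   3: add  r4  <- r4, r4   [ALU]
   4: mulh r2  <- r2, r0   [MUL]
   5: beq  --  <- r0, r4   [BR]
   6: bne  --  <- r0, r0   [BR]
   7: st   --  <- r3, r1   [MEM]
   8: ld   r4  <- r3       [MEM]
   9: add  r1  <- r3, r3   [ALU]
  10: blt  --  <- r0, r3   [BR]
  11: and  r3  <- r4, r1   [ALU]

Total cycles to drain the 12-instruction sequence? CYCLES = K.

CYCLES = 8

  cy0 -> i0 (ld) WAW r0
  cy1 -> i1 (sub) WAW r0
  cy2 -> i2&i3 (sub;add) 2-wide
  cy3 -> i4 (mulh) no-port MUL/BR
  cy4 -> i5 (beq) no-port BR/BR
  cy5 -> i6&i7 (bne;st) 2-wide
  cy6 -> i8&i9 (ld;add) 2-wide
  cy7 -> i10&i11 (blt;and) 2-wide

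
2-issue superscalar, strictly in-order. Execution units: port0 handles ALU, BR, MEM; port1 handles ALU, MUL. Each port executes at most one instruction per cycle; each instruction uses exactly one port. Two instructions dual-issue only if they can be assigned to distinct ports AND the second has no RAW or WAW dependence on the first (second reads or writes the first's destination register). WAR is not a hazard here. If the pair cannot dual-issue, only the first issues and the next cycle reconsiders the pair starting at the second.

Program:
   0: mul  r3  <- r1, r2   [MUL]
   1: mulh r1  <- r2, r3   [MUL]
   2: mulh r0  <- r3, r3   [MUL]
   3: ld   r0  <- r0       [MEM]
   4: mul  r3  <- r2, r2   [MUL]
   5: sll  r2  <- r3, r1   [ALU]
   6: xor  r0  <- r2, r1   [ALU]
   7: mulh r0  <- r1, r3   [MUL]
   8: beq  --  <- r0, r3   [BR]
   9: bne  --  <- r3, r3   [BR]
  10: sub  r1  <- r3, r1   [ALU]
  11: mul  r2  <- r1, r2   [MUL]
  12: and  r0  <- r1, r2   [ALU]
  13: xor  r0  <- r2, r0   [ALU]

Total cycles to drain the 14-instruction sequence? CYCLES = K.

CYCLES = 12

  cy0 -> i0 (mul) no-port MUL/MUL
  cy1 -> i1 (mulh) no-port MUL/MUL
  cy2 -> i2 (mulh) RAW+WAW r0
  cy3 -> i3&i4 (ld mul) 2-wide
  cy4 -> i5 (sll) RAW r2
  cy5 -> i6 (xor) WAW r0
  cy6 -> i7 (mulh) RAW r0
  cy7 -> i8 (beq) no-port BR/BR
  cy8 -> i9&i10 (bne sub) 2-wide
  cy9 -> i11 (mul) RAW r2
  cy10 -> i12 (and) RAW+WAW r0
  cy11 -> i13 (xor) tail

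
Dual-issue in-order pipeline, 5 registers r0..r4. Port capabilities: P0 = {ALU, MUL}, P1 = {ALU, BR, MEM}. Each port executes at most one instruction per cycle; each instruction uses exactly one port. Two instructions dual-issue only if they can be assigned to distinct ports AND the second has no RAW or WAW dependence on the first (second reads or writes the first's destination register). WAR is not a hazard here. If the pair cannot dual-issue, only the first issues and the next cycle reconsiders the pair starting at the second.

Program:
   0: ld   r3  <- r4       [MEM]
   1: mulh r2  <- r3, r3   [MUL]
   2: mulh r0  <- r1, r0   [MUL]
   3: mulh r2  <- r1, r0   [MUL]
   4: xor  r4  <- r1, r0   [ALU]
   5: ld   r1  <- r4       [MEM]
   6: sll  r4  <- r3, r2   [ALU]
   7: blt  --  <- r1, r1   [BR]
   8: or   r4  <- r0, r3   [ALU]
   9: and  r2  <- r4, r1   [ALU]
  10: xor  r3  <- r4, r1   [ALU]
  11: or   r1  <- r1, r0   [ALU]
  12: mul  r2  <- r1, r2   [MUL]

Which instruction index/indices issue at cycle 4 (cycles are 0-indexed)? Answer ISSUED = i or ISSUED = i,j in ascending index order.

ISSUED = 5,6

0. ld.MEM @i0  | RAW r3
1. mulh.MUL @i1  | no-port MUL/MUL
2. mulh.MUL @i2  | no-port MUL/MUL
3. mulh.MUL+xor.ALU @i3,i4  | 2-wide
4. ld.MEM+sll.ALU @i5,i6  | 2-wide
5. blt.BR+or.ALU @i7,i8  | 2-wide
6. and.ALU+xor.ALU @i9,i10  | 2-wide
7. or.ALU @i11  | RAW r1
8. mul.MUL @i12  | tail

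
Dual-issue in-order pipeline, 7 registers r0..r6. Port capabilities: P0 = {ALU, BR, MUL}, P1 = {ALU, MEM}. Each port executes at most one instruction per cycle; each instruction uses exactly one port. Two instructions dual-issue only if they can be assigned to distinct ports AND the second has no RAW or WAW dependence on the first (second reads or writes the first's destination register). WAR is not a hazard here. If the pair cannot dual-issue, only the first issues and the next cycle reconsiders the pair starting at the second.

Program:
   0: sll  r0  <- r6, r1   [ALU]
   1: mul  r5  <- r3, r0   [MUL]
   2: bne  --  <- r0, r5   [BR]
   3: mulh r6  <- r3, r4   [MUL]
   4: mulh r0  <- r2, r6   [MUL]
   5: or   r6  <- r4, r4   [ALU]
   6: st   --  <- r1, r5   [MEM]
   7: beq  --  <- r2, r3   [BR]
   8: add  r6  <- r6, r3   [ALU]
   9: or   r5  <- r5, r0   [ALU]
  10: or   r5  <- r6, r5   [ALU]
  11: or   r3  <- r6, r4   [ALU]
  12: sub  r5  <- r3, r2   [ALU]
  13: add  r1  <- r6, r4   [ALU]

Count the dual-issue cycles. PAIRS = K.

PAIRS = 5

t=0 i0:sll ; RAW r0
t=1 i1:mul ; no-port MUL/BR
t=2 i2:bne ; no-port BR/MUL
t=3 i3:mulh ; no-port MUL/MUL
t=4 i4+i5:mulh;or ; 2-wide
t=5 i6+i7:st;beq ; 2-wide
t=6 i8+i9:add;or ; 2-wide
t=7 i10+i11:or;or ; 2-wide
t=8 i12+i13:sub;add ; 2-wide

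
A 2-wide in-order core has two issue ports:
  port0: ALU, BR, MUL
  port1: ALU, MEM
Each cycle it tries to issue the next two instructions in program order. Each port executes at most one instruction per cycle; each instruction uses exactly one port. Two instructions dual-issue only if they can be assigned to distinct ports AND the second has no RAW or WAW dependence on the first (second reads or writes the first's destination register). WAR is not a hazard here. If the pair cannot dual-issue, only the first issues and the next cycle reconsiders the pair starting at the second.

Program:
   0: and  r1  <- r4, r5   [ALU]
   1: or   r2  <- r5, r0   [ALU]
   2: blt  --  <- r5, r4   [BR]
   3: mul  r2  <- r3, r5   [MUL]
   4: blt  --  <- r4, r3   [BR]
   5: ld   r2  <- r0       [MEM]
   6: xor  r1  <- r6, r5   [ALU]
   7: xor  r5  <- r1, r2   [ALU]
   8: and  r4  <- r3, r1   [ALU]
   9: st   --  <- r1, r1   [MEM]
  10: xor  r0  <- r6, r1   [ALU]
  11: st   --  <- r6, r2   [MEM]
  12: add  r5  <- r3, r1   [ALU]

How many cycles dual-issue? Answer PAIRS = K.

PAIRS = 5

t=0 i0&i1:and or ; pair
t=1 i2:blt ; no-port BR/MUL
t=2 i3:mul ; no-port MUL/BR
t=3 i4&i5:blt ld ; pair
t=4 i6:xor ; RAW r1
t=5 i7&i8:xor and ; pair
t=6 i9&i10:st xor ; pair
t=7 i11&i12:st add ; pair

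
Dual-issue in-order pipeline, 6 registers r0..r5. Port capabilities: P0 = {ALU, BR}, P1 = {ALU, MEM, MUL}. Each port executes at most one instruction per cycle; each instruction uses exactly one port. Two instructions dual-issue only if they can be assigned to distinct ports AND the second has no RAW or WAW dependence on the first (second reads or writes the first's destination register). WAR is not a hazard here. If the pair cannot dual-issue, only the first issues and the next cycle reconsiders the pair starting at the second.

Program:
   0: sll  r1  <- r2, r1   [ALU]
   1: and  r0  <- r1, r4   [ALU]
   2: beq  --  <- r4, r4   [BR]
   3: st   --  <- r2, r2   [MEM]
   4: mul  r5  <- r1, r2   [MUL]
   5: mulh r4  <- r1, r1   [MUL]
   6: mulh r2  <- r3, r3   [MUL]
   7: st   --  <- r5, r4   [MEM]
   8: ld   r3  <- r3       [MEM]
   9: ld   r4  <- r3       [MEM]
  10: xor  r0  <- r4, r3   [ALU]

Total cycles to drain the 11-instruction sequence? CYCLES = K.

c0: i0 sll  RAW r1
c1: i1,i2 and+beq  dual
c2: i3 st  no-port MEM/MUL
c3: i4 mul  no-port MUL/MUL
c4: i5 mulh  no-port MUL/MUL
c5: i6 mulh  no-port MUL/MEM
c6: i7 st  no-port MEM/MEM
c7: i8 ld  no-port MEM/MEM
c8: i9 ld  RAW r4
c9: i10 xor  tail

CYCLES = 10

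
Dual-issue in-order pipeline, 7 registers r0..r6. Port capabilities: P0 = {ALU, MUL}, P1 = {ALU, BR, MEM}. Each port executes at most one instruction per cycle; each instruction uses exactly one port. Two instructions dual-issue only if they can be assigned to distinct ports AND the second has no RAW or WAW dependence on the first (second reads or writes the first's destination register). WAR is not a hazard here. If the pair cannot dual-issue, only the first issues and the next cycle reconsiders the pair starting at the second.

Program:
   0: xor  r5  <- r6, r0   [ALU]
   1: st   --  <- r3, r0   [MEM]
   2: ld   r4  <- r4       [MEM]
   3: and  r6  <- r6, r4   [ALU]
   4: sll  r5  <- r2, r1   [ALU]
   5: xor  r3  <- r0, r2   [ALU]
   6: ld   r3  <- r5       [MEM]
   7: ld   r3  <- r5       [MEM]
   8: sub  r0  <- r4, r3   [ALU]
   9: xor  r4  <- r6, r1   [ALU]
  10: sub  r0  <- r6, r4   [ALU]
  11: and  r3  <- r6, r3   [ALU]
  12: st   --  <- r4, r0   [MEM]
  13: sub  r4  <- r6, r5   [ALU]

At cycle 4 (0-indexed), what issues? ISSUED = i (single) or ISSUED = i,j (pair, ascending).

ISSUED = 6

c0: i0+i1 xor;st  2-wide
c1: i2 ld  RAW r4
c2: i3+i4 and;sll  2-wide
c3: i5 xor  WAW r3
c4: i6 ld  no-port MEM/MEM
c5: i7 ld  RAW r3
c6: i8+i9 sub;xor  2-wide
c7: i10+i11 sub;and  2-wide
c8: i12+i13 st;sub  2-wide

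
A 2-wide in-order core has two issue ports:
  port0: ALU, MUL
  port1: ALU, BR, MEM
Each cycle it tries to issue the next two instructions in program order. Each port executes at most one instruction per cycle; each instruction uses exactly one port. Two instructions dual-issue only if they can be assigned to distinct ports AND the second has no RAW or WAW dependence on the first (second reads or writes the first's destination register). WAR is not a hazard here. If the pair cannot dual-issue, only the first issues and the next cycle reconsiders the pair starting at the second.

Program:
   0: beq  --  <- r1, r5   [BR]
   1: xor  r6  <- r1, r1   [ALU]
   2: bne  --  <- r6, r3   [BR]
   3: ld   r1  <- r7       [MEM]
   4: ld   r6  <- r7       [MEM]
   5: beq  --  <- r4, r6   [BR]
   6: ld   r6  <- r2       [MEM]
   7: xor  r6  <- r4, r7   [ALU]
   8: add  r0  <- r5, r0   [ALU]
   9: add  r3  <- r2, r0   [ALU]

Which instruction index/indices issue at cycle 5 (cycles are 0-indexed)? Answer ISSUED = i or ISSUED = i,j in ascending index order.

  cy0 -> i0/i1 (beq.BR;xor.ALU) dual
  cy1 -> i2 (bne.BR) no-port BR/MEM
  cy2 -> i3 (ld.MEM) no-port MEM/MEM
  cy3 -> i4 (ld.MEM) no-port MEM/BR
  cy4 -> i5 (beq.BR) no-port BR/MEM
  cy5 -> i6 (ld.MEM) WAW r6
  cy6 -> i7/i8 (xor.ALU;add.ALU) dual
  cy7 -> i9 (add.ALU) tail

ISSUED = 6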